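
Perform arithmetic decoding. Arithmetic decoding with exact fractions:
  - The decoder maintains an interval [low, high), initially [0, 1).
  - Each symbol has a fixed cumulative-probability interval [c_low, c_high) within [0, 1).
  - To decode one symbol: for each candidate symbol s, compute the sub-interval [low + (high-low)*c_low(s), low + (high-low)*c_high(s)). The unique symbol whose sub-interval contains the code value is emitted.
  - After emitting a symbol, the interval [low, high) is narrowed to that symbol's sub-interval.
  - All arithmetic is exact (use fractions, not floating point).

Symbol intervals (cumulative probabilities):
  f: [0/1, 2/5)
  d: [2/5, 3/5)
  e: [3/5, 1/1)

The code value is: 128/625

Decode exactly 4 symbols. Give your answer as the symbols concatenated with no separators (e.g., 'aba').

Answer: fdde

Derivation:
Step 1: interval [0/1, 1/1), width = 1/1 - 0/1 = 1/1
  'f': [0/1 + 1/1*0/1, 0/1 + 1/1*2/5) = [0/1, 2/5) <- contains code 128/625
  'd': [0/1 + 1/1*2/5, 0/1 + 1/1*3/5) = [2/5, 3/5)
  'e': [0/1 + 1/1*3/5, 0/1 + 1/1*1/1) = [3/5, 1/1)
  emit 'f', narrow to [0/1, 2/5)
Step 2: interval [0/1, 2/5), width = 2/5 - 0/1 = 2/5
  'f': [0/1 + 2/5*0/1, 0/1 + 2/5*2/5) = [0/1, 4/25)
  'd': [0/1 + 2/5*2/5, 0/1 + 2/5*3/5) = [4/25, 6/25) <- contains code 128/625
  'e': [0/1 + 2/5*3/5, 0/1 + 2/5*1/1) = [6/25, 2/5)
  emit 'd', narrow to [4/25, 6/25)
Step 3: interval [4/25, 6/25), width = 6/25 - 4/25 = 2/25
  'f': [4/25 + 2/25*0/1, 4/25 + 2/25*2/5) = [4/25, 24/125)
  'd': [4/25 + 2/25*2/5, 4/25 + 2/25*3/5) = [24/125, 26/125) <- contains code 128/625
  'e': [4/25 + 2/25*3/5, 4/25 + 2/25*1/1) = [26/125, 6/25)
  emit 'd', narrow to [24/125, 26/125)
Step 4: interval [24/125, 26/125), width = 26/125 - 24/125 = 2/125
  'f': [24/125 + 2/125*0/1, 24/125 + 2/125*2/5) = [24/125, 124/625)
  'd': [24/125 + 2/125*2/5, 24/125 + 2/125*3/5) = [124/625, 126/625)
  'e': [24/125 + 2/125*3/5, 24/125 + 2/125*1/1) = [126/625, 26/125) <- contains code 128/625
  emit 'e', narrow to [126/625, 26/125)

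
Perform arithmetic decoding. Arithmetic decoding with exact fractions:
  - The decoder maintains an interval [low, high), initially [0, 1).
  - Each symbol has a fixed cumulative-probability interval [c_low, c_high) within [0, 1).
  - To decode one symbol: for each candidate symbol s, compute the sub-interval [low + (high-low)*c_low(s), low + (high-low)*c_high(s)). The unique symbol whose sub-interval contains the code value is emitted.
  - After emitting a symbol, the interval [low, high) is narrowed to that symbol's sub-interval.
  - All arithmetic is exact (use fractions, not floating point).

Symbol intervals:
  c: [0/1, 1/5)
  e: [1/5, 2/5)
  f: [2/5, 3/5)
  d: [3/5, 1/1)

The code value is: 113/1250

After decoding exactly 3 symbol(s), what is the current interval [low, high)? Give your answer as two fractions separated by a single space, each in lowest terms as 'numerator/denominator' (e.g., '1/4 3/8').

Step 1: interval [0/1, 1/1), width = 1/1 - 0/1 = 1/1
  'c': [0/1 + 1/1*0/1, 0/1 + 1/1*1/5) = [0/1, 1/5) <- contains code 113/1250
  'e': [0/1 + 1/1*1/5, 0/1 + 1/1*2/5) = [1/5, 2/5)
  'f': [0/1 + 1/1*2/5, 0/1 + 1/1*3/5) = [2/5, 3/5)
  'd': [0/1 + 1/1*3/5, 0/1 + 1/1*1/1) = [3/5, 1/1)
  emit 'c', narrow to [0/1, 1/5)
Step 2: interval [0/1, 1/5), width = 1/5 - 0/1 = 1/5
  'c': [0/1 + 1/5*0/1, 0/1 + 1/5*1/5) = [0/1, 1/25)
  'e': [0/1 + 1/5*1/5, 0/1 + 1/5*2/5) = [1/25, 2/25)
  'f': [0/1 + 1/5*2/5, 0/1 + 1/5*3/5) = [2/25, 3/25) <- contains code 113/1250
  'd': [0/1 + 1/5*3/5, 0/1 + 1/5*1/1) = [3/25, 1/5)
  emit 'f', narrow to [2/25, 3/25)
Step 3: interval [2/25, 3/25), width = 3/25 - 2/25 = 1/25
  'c': [2/25 + 1/25*0/1, 2/25 + 1/25*1/5) = [2/25, 11/125)
  'e': [2/25 + 1/25*1/5, 2/25 + 1/25*2/5) = [11/125, 12/125) <- contains code 113/1250
  'f': [2/25 + 1/25*2/5, 2/25 + 1/25*3/5) = [12/125, 13/125)
  'd': [2/25 + 1/25*3/5, 2/25 + 1/25*1/1) = [13/125, 3/25)
  emit 'e', narrow to [11/125, 12/125)

Answer: 11/125 12/125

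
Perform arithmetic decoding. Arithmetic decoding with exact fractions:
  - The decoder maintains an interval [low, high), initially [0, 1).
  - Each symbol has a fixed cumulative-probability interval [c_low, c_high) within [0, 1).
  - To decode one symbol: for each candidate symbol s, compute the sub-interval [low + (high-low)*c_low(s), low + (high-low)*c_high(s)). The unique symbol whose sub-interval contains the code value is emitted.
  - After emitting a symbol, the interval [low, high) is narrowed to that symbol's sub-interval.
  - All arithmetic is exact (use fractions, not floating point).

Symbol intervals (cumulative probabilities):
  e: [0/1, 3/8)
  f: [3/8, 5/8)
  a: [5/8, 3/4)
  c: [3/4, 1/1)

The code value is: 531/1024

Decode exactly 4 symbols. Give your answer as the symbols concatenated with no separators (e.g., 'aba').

Answer: ffce

Derivation:
Step 1: interval [0/1, 1/1), width = 1/1 - 0/1 = 1/1
  'e': [0/1 + 1/1*0/1, 0/1 + 1/1*3/8) = [0/1, 3/8)
  'f': [0/1 + 1/1*3/8, 0/1 + 1/1*5/8) = [3/8, 5/8) <- contains code 531/1024
  'a': [0/1 + 1/1*5/8, 0/1 + 1/1*3/4) = [5/8, 3/4)
  'c': [0/1 + 1/1*3/4, 0/1 + 1/1*1/1) = [3/4, 1/1)
  emit 'f', narrow to [3/8, 5/8)
Step 2: interval [3/8, 5/8), width = 5/8 - 3/8 = 1/4
  'e': [3/8 + 1/4*0/1, 3/8 + 1/4*3/8) = [3/8, 15/32)
  'f': [3/8 + 1/4*3/8, 3/8 + 1/4*5/8) = [15/32, 17/32) <- contains code 531/1024
  'a': [3/8 + 1/4*5/8, 3/8 + 1/4*3/4) = [17/32, 9/16)
  'c': [3/8 + 1/4*3/4, 3/8 + 1/4*1/1) = [9/16, 5/8)
  emit 'f', narrow to [15/32, 17/32)
Step 3: interval [15/32, 17/32), width = 17/32 - 15/32 = 1/16
  'e': [15/32 + 1/16*0/1, 15/32 + 1/16*3/8) = [15/32, 63/128)
  'f': [15/32 + 1/16*3/8, 15/32 + 1/16*5/8) = [63/128, 65/128)
  'a': [15/32 + 1/16*5/8, 15/32 + 1/16*3/4) = [65/128, 33/64)
  'c': [15/32 + 1/16*3/4, 15/32 + 1/16*1/1) = [33/64, 17/32) <- contains code 531/1024
  emit 'c', narrow to [33/64, 17/32)
Step 4: interval [33/64, 17/32), width = 17/32 - 33/64 = 1/64
  'e': [33/64 + 1/64*0/1, 33/64 + 1/64*3/8) = [33/64, 267/512) <- contains code 531/1024
  'f': [33/64 + 1/64*3/8, 33/64 + 1/64*5/8) = [267/512, 269/512)
  'a': [33/64 + 1/64*5/8, 33/64 + 1/64*3/4) = [269/512, 135/256)
  'c': [33/64 + 1/64*3/4, 33/64 + 1/64*1/1) = [135/256, 17/32)
  emit 'e', narrow to [33/64, 267/512)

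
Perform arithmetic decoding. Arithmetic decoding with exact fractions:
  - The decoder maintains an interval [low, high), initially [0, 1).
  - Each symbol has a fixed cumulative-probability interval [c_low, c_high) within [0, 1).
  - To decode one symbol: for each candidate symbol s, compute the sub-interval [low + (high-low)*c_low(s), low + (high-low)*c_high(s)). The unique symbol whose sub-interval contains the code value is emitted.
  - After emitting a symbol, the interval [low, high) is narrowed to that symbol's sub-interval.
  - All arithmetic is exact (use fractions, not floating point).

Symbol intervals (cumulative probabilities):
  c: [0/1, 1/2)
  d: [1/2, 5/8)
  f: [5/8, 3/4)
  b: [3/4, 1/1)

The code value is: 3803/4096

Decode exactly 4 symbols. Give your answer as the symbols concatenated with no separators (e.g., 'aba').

Step 1: interval [0/1, 1/1), width = 1/1 - 0/1 = 1/1
  'c': [0/1 + 1/1*0/1, 0/1 + 1/1*1/2) = [0/1, 1/2)
  'd': [0/1 + 1/1*1/2, 0/1 + 1/1*5/8) = [1/2, 5/8)
  'f': [0/1 + 1/1*5/8, 0/1 + 1/1*3/4) = [5/8, 3/4)
  'b': [0/1 + 1/1*3/4, 0/1 + 1/1*1/1) = [3/4, 1/1) <- contains code 3803/4096
  emit 'b', narrow to [3/4, 1/1)
Step 2: interval [3/4, 1/1), width = 1/1 - 3/4 = 1/4
  'c': [3/4 + 1/4*0/1, 3/4 + 1/4*1/2) = [3/4, 7/8)
  'd': [3/4 + 1/4*1/2, 3/4 + 1/4*5/8) = [7/8, 29/32)
  'f': [3/4 + 1/4*5/8, 3/4 + 1/4*3/4) = [29/32, 15/16) <- contains code 3803/4096
  'b': [3/4 + 1/4*3/4, 3/4 + 1/4*1/1) = [15/16, 1/1)
  emit 'f', narrow to [29/32, 15/16)
Step 3: interval [29/32, 15/16), width = 15/16 - 29/32 = 1/32
  'c': [29/32 + 1/32*0/1, 29/32 + 1/32*1/2) = [29/32, 59/64)
  'd': [29/32 + 1/32*1/2, 29/32 + 1/32*5/8) = [59/64, 237/256)
  'f': [29/32 + 1/32*5/8, 29/32 + 1/32*3/4) = [237/256, 119/128) <- contains code 3803/4096
  'b': [29/32 + 1/32*3/4, 29/32 + 1/32*1/1) = [119/128, 15/16)
  emit 'f', narrow to [237/256, 119/128)
Step 4: interval [237/256, 119/128), width = 119/128 - 237/256 = 1/256
  'c': [237/256 + 1/256*0/1, 237/256 + 1/256*1/2) = [237/256, 475/512)
  'd': [237/256 + 1/256*1/2, 237/256 + 1/256*5/8) = [475/512, 1901/2048)
  'f': [237/256 + 1/256*5/8, 237/256 + 1/256*3/4) = [1901/2048, 951/1024) <- contains code 3803/4096
  'b': [237/256 + 1/256*3/4, 237/256 + 1/256*1/1) = [951/1024, 119/128)
  emit 'f', narrow to [1901/2048, 951/1024)

Answer: bfff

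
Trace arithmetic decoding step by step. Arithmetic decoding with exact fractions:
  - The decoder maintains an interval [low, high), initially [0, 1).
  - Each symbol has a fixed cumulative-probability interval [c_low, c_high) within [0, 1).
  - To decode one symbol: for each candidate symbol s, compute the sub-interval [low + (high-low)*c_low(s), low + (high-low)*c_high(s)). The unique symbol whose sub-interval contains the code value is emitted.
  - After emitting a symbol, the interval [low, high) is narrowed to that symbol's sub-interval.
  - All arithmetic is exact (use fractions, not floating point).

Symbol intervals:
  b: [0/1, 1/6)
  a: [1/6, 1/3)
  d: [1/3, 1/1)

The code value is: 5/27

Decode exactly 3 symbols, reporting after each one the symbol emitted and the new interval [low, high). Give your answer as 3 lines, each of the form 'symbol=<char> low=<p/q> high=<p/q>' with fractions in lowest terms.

Step 1: interval [0/1, 1/1), width = 1/1 - 0/1 = 1/1
  'b': [0/1 + 1/1*0/1, 0/1 + 1/1*1/6) = [0/1, 1/6)
  'a': [0/1 + 1/1*1/6, 0/1 + 1/1*1/3) = [1/6, 1/3) <- contains code 5/27
  'd': [0/1 + 1/1*1/3, 0/1 + 1/1*1/1) = [1/3, 1/1)
  emit 'a', narrow to [1/6, 1/3)
Step 2: interval [1/6, 1/3), width = 1/3 - 1/6 = 1/6
  'b': [1/6 + 1/6*0/1, 1/6 + 1/6*1/6) = [1/6, 7/36) <- contains code 5/27
  'a': [1/6 + 1/6*1/6, 1/6 + 1/6*1/3) = [7/36, 2/9)
  'd': [1/6 + 1/6*1/3, 1/6 + 1/6*1/1) = [2/9, 1/3)
  emit 'b', narrow to [1/6, 7/36)
Step 3: interval [1/6, 7/36), width = 7/36 - 1/6 = 1/36
  'b': [1/6 + 1/36*0/1, 1/6 + 1/36*1/6) = [1/6, 37/216)
  'a': [1/6 + 1/36*1/6, 1/6 + 1/36*1/3) = [37/216, 19/108)
  'd': [1/6 + 1/36*1/3, 1/6 + 1/36*1/1) = [19/108, 7/36) <- contains code 5/27
  emit 'd', narrow to [19/108, 7/36)

Answer: symbol=a low=1/6 high=1/3
symbol=b low=1/6 high=7/36
symbol=d low=19/108 high=7/36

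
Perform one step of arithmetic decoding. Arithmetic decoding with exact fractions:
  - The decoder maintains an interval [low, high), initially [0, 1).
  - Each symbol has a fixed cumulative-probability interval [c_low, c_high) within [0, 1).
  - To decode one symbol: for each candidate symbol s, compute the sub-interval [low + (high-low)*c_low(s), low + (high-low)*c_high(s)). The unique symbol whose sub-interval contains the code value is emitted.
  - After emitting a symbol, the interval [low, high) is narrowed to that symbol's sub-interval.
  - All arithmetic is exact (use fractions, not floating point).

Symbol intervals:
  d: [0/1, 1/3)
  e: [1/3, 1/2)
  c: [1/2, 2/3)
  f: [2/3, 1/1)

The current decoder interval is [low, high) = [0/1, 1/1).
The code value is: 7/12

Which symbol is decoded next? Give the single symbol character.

Interval width = high − low = 1/1 − 0/1 = 1/1
Scaled code = (code − low) / width = (7/12 − 0/1) / 1/1 = 7/12
  d: [0/1, 1/3) 
  e: [1/3, 1/2) 
  c: [1/2, 2/3) ← scaled code falls here ✓
  f: [2/3, 1/1) 

Answer: c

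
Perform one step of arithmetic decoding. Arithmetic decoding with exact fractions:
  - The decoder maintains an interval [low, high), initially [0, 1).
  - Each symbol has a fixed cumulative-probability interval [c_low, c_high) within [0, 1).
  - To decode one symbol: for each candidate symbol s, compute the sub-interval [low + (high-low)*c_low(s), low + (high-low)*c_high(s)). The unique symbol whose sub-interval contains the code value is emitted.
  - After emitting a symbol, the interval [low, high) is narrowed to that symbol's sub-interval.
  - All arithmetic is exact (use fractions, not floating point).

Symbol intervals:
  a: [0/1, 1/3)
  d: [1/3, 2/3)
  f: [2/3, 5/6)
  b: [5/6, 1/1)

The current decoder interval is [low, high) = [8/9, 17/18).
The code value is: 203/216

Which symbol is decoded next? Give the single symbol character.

Interval width = high − low = 17/18 − 8/9 = 1/18
Scaled code = (code − low) / width = (203/216 − 8/9) / 1/18 = 11/12
  a: [0/1, 1/3) 
  d: [1/3, 2/3) 
  f: [2/3, 5/6) 
  b: [5/6, 1/1) ← scaled code falls here ✓

Answer: b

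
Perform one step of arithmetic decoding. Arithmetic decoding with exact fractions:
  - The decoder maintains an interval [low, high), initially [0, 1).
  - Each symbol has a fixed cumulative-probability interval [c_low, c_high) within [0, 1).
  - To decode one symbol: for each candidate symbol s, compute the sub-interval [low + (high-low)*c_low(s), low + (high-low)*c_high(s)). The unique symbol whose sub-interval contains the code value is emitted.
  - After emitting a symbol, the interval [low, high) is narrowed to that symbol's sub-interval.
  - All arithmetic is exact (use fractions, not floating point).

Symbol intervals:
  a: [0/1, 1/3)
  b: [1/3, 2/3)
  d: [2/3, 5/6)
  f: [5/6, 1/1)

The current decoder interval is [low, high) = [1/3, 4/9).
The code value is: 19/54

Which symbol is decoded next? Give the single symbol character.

Answer: a

Derivation:
Interval width = high − low = 4/9 − 1/3 = 1/9
Scaled code = (code − low) / width = (19/54 − 1/3) / 1/9 = 1/6
  a: [0/1, 1/3) ← scaled code falls here ✓
  b: [1/3, 2/3) 
  d: [2/3, 5/6) 
  f: [5/6, 1/1) 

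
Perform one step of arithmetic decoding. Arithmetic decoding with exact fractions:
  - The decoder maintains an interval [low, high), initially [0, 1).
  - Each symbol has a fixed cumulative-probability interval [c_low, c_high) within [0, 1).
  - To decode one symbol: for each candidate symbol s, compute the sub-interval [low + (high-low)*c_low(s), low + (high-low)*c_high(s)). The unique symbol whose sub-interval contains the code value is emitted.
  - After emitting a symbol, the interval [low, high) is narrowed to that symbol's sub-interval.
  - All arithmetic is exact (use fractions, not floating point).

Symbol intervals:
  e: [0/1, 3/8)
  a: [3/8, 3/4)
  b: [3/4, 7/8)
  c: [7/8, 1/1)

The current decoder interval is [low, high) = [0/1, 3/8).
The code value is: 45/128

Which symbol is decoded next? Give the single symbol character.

Interval width = high − low = 3/8 − 0/1 = 3/8
Scaled code = (code − low) / width = (45/128 − 0/1) / 3/8 = 15/16
  e: [0/1, 3/8) 
  a: [3/8, 3/4) 
  b: [3/4, 7/8) 
  c: [7/8, 1/1) ← scaled code falls here ✓

Answer: c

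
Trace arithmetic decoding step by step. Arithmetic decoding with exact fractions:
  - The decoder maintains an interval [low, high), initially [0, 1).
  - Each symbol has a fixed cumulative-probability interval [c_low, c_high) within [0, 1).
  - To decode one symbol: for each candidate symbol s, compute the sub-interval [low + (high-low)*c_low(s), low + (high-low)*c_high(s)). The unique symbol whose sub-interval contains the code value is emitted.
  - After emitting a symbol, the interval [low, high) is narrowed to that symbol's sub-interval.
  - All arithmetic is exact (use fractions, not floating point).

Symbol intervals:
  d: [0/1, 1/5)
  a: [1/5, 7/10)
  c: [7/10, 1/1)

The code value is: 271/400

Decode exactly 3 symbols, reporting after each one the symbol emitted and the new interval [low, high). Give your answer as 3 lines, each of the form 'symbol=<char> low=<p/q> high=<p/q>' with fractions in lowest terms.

Step 1: interval [0/1, 1/1), width = 1/1 - 0/1 = 1/1
  'd': [0/1 + 1/1*0/1, 0/1 + 1/1*1/5) = [0/1, 1/5)
  'a': [0/1 + 1/1*1/5, 0/1 + 1/1*7/10) = [1/5, 7/10) <- contains code 271/400
  'c': [0/1 + 1/1*7/10, 0/1 + 1/1*1/1) = [7/10, 1/1)
  emit 'a', narrow to [1/5, 7/10)
Step 2: interval [1/5, 7/10), width = 7/10 - 1/5 = 1/2
  'd': [1/5 + 1/2*0/1, 1/5 + 1/2*1/5) = [1/5, 3/10)
  'a': [1/5 + 1/2*1/5, 1/5 + 1/2*7/10) = [3/10, 11/20)
  'c': [1/5 + 1/2*7/10, 1/5 + 1/2*1/1) = [11/20, 7/10) <- contains code 271/400
  emit 'c', narrow to [11/20, 7/10)
Step 3: interval [11/20, 7/10), width = 7/10 - 11/20 = 3/20
  'd': [11/20 + 3/20*0/1, 11/20 + 3/20*1/5) = [11/20, 29/50)
  'a': [11/20 + 3/20*1/5, 11/20 + 3/20*7/10) = [29/50, 131/200)
  'c': [11/20 + 3/20*7/10, 11/20 + 3/20*1/1) = [131/200, 7/10) <- contains code 271/400
  emit 'c', narrow to [131/200, 7/10)

Answer: symbol=a low=1/5 high=7/10
symbol=c low=11/20 high=7/10
symbol=c low=131/200 high=7/10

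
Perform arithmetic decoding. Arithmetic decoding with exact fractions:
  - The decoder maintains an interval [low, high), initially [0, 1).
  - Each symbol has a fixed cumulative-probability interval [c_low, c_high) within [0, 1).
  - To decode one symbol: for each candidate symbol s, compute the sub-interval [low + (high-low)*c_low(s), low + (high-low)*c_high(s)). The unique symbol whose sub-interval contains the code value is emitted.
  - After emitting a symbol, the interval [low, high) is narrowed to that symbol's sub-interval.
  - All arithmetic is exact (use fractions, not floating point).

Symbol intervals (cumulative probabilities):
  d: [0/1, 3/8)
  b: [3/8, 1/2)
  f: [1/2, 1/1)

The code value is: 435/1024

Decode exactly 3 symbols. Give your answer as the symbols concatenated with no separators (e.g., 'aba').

Step 1: interval [0/1, 1/1), width = 1/1 - 0/1 = 1/1
  'd': [0/1 + 1/1*0/1, 0/1 + 1/1*3/8) = [0/1, 3/8)
  'b': [0/1 + 1/1*3/8, 0/1 + 1/1*1/2) = [3/8, 1/2) <- contains code 435/1024
  'f': [0/1 + 1/1*1/2, 0/1 + 1/1*1/1) = [1/2, 1/1)
  emit 'b', narrow to [3/8, 1/2)
Step 2: interval [3/8, 1/2), width = 1/2 - 3/8 = 1/8
  'd': [3/8 + 1/8*0/1, 3/8 + 1/8*3/8) = [3/8, 27/64)
  'b': [3/8 + 1/8*3/8, 3/8 + 1/8*1/2) = [27/64, 7/16) <- contains code 435/1024
  'f': [3/8 + 1/8*1/2, 3/8 + 1/8*1/1) = [7/16, 1/2)
  emit 'b', narrow to [27/64, 7/16)
Step 3: interval [27/64, 7/16), width = 7/16 - 27/64 = 1/64
  'd': [27/64 + 1/64*0/1, 27/64 + 1/64*3/8) = [27/64, 219/512) <- contains code 435/1024
  'b': [27/64 + 1/64*3/8, 27/64 + 1/64*1/2) = [219/512, 55/128)
  'f': [27/64 + 1/64*1/2, 27/64 + 1/64*1/1) = [55/128, 7/16)
  emit 'd', narrow to [27/64, 219/512)

Answer: bbd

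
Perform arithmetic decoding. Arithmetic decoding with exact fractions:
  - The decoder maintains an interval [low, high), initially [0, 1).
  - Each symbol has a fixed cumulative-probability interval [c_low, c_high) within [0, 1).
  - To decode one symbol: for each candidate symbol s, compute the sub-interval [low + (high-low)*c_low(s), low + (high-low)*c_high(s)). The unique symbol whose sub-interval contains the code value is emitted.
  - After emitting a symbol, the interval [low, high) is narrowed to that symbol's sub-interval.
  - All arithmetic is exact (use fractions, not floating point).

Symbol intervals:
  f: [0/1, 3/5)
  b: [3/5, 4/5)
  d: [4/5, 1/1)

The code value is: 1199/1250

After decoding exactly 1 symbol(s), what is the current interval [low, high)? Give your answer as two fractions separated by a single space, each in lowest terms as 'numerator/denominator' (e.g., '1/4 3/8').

Step 1: interval [0/1, 1/1), width = 1/1 - 0/1 = 1/1
  'f': [0/1 + 1/1*0/1, 0/1 + 1/1*3/5) = [0/1, 3/5)
  'b': [0/1 + 1/1*3/5, 0/1 + 1/1*4/5) = [3/5, 4/5)
  'd': [0/1 + 1/1*4/5, 0/1 + 1/1*1/1) = [4/5, 1/1) <- contains code 1199/1250
  emit 'd', narrow to [4/5, 1/1)

Answer: 4/5 1/1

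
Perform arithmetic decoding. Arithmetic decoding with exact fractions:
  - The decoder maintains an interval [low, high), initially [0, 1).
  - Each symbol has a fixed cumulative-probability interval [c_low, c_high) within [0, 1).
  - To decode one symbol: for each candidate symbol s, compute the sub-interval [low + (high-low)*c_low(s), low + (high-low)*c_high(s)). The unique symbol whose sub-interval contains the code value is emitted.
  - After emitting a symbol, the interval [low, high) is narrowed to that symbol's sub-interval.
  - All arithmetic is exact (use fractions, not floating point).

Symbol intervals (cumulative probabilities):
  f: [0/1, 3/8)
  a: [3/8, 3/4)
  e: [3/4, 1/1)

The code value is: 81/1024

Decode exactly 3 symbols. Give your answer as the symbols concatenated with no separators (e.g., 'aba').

Answer: ffa

Derivation:
Step 1: interval [0/1, 1/1), width = 1/1 - 0/1 = 1/1
  'f': [0/1 + 1/1*0/1, 0/1 + 1/1*3/8) = [0/1, 3/8) <- contains code 81/1024
  'a': [0/1 + 1/1*3/8, 0/1 + 1/1*3/4) = [3/8, 3/4)
  'e': [0/1 + 1/1*3/4, 0/1 + 1/1*1/1) = [3/4, 1/1)
  emit 'f', narrow to [0/1, 3/8)
Step 2: interval [0/1, 3/8), width = 3/8 - 0/1 = 3/8
  'f': [0/1 + 3/8*0/1, 0/1 + 3/8*3/8) = [0/1, 9/64) <- contains code 81/1024
  'a': [0/1 + 3/8*3/8, 0/1 + 3/8*3/4) = [9/64, 9/32)
  'e': [0/1 + 3/8*3/4, 0/1 + 3/8*1/1) = [9/32, 3/8)
  emit 'f', narrow to [0/1, 9/64)
Step 3: interval [0/1, 9/64), width = 9/64 - 0/1 = 9/64
  'f': [0/1 + 9/64*0/1, 0/1 + 9/64*3/8) = [0/1, 27/512)
  'a': [0/1 + 9/64*3/8, 0/1 + 9/64*3/4) = [27/512, 27/256) <- contains code 81/1024
  'e': [0/1 + 9/64*3/4, 0/1 + 9/64*1/1) = [27/256, 9/64)
  emit 'a', narrow to [27/512, 27/256)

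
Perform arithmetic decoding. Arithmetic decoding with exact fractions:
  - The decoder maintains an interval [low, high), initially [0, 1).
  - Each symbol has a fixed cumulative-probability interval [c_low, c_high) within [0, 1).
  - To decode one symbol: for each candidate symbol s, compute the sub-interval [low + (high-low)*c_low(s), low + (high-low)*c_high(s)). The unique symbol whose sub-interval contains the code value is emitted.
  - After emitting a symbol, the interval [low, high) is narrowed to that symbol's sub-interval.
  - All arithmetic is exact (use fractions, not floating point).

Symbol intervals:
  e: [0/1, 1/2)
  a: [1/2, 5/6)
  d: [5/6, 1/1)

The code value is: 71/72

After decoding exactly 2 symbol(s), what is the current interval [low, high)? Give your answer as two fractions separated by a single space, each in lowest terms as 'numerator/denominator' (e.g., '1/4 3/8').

Step 1: interval [0/1, 1/1), width = 1/1 - 0/1 = 1/1
  'e': [0/1 + 1/1*0/1, 0/1 + 1/1*1/2) = [0/1, 1/2)
  'a': [0/1 + 1/1*1/2, 0/1 + 1/1*5/6) = [1/2, 5/6)
  'd': [0/1 + 1/1*5/6, 0/1 + 1/1*1/1) = [5/6, 1/1) <- contains code 71/72
  emit 'd', narrow to [5/6, 1/1)
Step 2: interval [5/6, 1/1), width = 1/1 - 5/6 = 1/6
  'e': [5/6 + 1/6*0/1, 5/6 + 1/6*1/2) = [5/6, 11/12)
  'a': [5/6 + 1/6*1/2, 5/6 + 1/6*5/6) = [11/12, 35/36)
  'd': [5/6 + 1/6*5/6, 5/6 + 1/6*1/1) = [35/36, 1/1) <- contains code 71/72
  emit 'd', narrow to [35/36, 1/1)

Answer: 35/36 1/1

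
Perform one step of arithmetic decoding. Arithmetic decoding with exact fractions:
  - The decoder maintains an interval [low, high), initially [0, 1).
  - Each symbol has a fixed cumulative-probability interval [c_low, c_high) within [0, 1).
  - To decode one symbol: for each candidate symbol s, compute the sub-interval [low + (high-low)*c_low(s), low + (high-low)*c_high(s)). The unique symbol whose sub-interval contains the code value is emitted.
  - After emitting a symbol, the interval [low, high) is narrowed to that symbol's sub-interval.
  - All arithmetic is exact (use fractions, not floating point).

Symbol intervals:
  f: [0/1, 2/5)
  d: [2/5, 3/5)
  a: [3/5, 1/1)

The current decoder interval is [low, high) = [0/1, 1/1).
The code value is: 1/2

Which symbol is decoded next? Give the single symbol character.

Interval width = high − low = 1/1 − 0/1 = 1/1
Scaled code = (code − low) / width = (1/2 − 0/1) / 1/1 = 1/2
  f: [0/1, 2/5) 
  d: [2/5, 3/5) ← scaled code falls here ✓
  a: [3/5, 1/1) 

Answer: d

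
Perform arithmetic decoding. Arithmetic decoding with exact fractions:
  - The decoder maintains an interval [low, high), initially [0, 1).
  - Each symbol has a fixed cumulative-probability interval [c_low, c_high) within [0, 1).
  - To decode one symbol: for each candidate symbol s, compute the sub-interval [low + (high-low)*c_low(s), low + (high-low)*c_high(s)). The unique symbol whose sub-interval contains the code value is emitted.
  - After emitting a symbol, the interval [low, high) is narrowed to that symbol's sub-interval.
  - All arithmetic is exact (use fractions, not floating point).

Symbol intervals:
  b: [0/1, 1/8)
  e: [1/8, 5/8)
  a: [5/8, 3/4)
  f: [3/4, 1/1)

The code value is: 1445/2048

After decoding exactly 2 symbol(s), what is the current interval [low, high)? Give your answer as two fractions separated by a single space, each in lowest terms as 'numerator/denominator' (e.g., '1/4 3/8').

Step 1: interval [0/1, 1/1), width = 1/1 - 0/1 = 1/1
  'b': [0/1 + 1/1*0/1, 0/1 + 1/1*1/8) = [0/1, 1/8)
  'e': [0/1 + 1/1*1/8, 0/1 + 1/1*5/8) = [1/8, 5/8)
  'a': [0/1 + 1/1*5/8, 0/1 + 1/1*3/4) = [5/8, 3/4) <- contains code 1445/2048
  'f': [0/1 + 1/1*3/4, 0/1 + 1/1*1/1) = [3/4, 1/1)
  emit 'a', narrow to [5/8, 3/4)
Step 2: interval [5/8, 3/4), width = 3/4 - 5/8 = 1/8
  'b': [5/8 + 1/8*0/1, 5/8 + 1/8*1/8) = [5/8, 41/64)
  'e': [5/8 + 1/8*1/8, 5/8 + 1/8*5/8) = [41/64, 45/64)
  'a': [5/8 + 1/8*5/8, 5/8 + 1/8*3/4) = [45/64, 23/32) <- contains code 1445/2048
  'f': [5/8 + 1/8*3/4, 5/8 + 1/8*1/1) = [23/32, 3/4)
  emit 'a', narrow to [45/64, 23/32)

Answer: 45/64 23/32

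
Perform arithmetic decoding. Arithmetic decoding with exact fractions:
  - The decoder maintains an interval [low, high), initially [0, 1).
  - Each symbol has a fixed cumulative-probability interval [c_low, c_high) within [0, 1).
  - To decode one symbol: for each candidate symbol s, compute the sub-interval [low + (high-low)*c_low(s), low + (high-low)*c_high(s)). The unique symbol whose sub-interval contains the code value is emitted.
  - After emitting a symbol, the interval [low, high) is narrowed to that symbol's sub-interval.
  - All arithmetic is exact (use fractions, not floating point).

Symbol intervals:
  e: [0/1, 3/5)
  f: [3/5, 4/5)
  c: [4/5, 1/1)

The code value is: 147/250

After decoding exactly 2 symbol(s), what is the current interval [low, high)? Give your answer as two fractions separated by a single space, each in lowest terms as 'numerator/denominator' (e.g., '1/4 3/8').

Step 1: interval [0/1, 1/1), width = 1/1 - 0/1 = 1/1
  'e': [0/1 + 1/1*0/1, 0/1 + 1/1*3/5) = [0/1, 3/5) <- contains code 147/250
  'f': [0/1 + 1/1*3/5, 0/1 + 1/1*4/5) = [3/5, 4/5)
  'c': [0/1 + 1/1*4/5, 0/1 + 1/1*1/1) = [4/5, 1/1)
  emit 'e', narrow to [0/1, 3/5)
Step 2: interval [0/1, 3/5), width = 3/5 - 0/1 = 3/5
  'e': [0/1 + 3/5*0/1, 0/1 + 3/5*3/5) = [0/1, 9/25)
  'f': [0/1 + 3/5*3/5, 0/1 + 3/5*4/5) = [9/25, 12/25)
  'c': [0/1 + 3/5*4/5, 0/1 + 3/5*1/1) = [12/25, 3/5) <- contains code 147/250
  emit 'c', narrow to [12/25, 3/5)

Answer: 12/25 3/5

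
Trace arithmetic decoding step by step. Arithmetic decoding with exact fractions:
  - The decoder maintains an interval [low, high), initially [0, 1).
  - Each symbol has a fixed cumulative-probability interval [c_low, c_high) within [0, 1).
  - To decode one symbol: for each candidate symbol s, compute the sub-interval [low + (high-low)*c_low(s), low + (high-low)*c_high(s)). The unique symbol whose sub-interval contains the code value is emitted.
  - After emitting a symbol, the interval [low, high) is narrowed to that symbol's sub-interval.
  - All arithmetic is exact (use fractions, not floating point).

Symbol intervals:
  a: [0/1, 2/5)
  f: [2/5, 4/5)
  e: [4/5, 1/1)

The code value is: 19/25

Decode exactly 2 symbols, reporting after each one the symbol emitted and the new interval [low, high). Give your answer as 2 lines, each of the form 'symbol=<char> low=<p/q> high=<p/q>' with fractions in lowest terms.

Answer: symbol=f low=2/5 high=4/5
symbol=e low=18/25 high=4/5

Derivation:
Step 1: interval [0/1, 1/1), width = 1/1 - 0/1 = 1/1
  'a': [0/1 + 1/1*0/1, 0/1 + 1/1*2/5) = [0/1, 2/5)
  'f': [0/1 + 1/1*2/5, 0/1 + 1/1*4/5) = [2/5, 4/5) <- contains code 19/25
  'e': [0/1 + 1/1*4/5, 0/1 + 1/1*1/1) = [4/5, 1/1)
  emit 'f', narrow to [2/5, 4/5)
Step 2: interval [2/5, 4/5), width = 4/5 - 2/5 = 2/5
  'a': [2/5 + 2/5*0/1, 2/5 + 2/5*2/5) = [2/5, 14/25)
  'f': [2/5 + 2/5*2/5, 2/5 + 2/5*4/5) = [14/25, 18/25)
  'e': [2/5 + 2/5*4/5, 2/5 + 2/5*1/1) = [18/25, 4/5) <- contains code 19/25
  emit 'e', narrow to [18/25, 4/5)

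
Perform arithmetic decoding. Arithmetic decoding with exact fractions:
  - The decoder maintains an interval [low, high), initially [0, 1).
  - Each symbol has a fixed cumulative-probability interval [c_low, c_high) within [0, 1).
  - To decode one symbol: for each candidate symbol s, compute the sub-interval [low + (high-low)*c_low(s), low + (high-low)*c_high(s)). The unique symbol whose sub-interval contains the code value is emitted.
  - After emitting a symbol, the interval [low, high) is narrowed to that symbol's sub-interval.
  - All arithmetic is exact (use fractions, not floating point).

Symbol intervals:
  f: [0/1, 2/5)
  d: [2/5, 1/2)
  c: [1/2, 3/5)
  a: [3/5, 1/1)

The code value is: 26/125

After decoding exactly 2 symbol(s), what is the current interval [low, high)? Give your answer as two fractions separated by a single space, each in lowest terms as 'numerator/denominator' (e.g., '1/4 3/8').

Answer: 1/5 6/25

Derivation:
Step 1: interval [0/1, 1/1), width = 1/1 - 0/1 = 1/1
  'f': [0/1 + 1/1*0/1, 0/1 + 1/1*2/5) = [0/1, 2/5) <- contains code 26/125
  'd': [0/1 + 1/1*2/5, 0/1 + 1/1*1/2) = [2/5, 1/2)
  'c': [0/1 + 1/1*1/2, 0/1 + 1/1*3/5) = [1/2, 3/5)
  'a': [0/1 + 1/1*3/5, 0/1 + 1/1*1/1) = [3/5, 1/1)
  emit 'f', narrow to [0/1, 2/5)
Step 2: interval [0/1, 2/5), width = 2/5 - 0/1 = 2/5
  'f': [0/1 + 2/5*0/1, 0/1 + 2/5*2/5) = [0/1, 4/25)
  'd': [0/1 + 2/5*2/5, 0/1 + 2/5*1/2) = [4/25, 1/5)
  'c': [0/1 + 2/5*1/2, 0/1 + 2/5*3/5) = [1/5, 6/25) <- contains code 26/125
  'a': [0/1 + 2/5*3/5, 0/1 + 2/5*1/1) = [6/25, 2/5)
  emit 'c', narrow to [1/5, 6/25)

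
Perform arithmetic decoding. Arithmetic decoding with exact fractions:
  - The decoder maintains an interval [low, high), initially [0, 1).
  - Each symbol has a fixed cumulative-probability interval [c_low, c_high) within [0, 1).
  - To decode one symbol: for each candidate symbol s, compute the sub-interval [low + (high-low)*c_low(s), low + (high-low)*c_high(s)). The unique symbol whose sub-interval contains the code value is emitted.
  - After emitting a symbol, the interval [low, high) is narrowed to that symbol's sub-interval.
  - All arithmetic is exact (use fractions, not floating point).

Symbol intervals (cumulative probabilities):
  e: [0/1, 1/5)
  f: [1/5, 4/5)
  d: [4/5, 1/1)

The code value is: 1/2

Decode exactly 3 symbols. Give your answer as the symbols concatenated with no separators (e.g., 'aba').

Step 1: interval [0/1, 1/1), width = 1/1 - 0/1 = 1/1
  'e': [0/1 + 1/1*0/1, 0/1 + 1/1*1/5) = [0/1, 1/5)
  'f': [0/1 + 1/1*1/5, 0/1 + 1/1*4/5) = [1/5, 4/5) <- contains code 1/2
  'd': [0/1 + 1/1*4/5, 0/1 + 1/1*1/1) = [4/5, 1/1)
  emit 'f', narrow to [1/5, 4/5)
Step 2: interval [1/5, 4/5), width = 4/5 - 1/5 = 3/5
  'e': [1/5 + 3/5*0/1, 1/5 + 3/5*1/5) = [1/5, 8/25)
  'f': [1/5 + 3/5*1/5, 1/5 + 3/5*4/5) = [8/25, 17/25) <- contains code 1/2
  'd': [1/5 + 3/5*4/5, 1/5 + 3/5*1/1) = [17/25, 4/5)
  emit 'f', narrow to [8/25, 17/25)
Step 3: interval [8/25, 17/25), width = 17/25 - 8/25 = 9/25
  'e': [8/25 + 9/25*0/1, 8/25 + 9/25*1/5) = [8/25, 49/125)
  'f': [8/25 + 9/25*1/5, 8/25 + 9/25*4/5) = [49/125, 76/125) <- contains code 1/2
  'd': [8/25 + 9/25*4/5, 8/25 + 9/25*1/1) = [76/125, 17/25)
  emit 'f', narrow to [49/125, 76/125)

Answer: fff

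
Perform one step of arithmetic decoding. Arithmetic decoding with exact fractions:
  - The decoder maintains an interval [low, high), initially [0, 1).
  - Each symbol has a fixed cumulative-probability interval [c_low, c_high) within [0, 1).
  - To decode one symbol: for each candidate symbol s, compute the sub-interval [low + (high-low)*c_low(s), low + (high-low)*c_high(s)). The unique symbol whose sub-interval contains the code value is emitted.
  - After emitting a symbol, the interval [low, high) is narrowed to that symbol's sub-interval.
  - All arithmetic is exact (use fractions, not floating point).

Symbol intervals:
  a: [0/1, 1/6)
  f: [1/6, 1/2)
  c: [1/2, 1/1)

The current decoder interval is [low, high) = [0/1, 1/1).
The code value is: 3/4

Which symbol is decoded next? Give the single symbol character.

Interval width = high − low = 1/1 − 0/1 = 1/1
Scaled code = (code − low) / width = (3/4 − 0/1) / 1/1 = 3/4
  a: [0/1, 1/6) 
  f: [1/6, 1/2) 
  c: [1/2, 1/1) ← scaled code falls here ✓

Answer: c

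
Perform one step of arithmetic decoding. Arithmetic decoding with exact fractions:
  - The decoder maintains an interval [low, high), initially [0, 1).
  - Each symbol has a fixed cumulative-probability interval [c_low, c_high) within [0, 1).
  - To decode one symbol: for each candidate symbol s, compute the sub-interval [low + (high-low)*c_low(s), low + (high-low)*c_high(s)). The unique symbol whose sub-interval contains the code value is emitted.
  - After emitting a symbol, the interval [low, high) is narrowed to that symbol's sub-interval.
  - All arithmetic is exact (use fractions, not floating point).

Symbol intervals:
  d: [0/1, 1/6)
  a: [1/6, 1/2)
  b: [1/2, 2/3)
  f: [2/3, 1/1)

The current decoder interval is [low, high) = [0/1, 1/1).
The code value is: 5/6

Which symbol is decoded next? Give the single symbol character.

Answer: f

Derivation:
Interval width = high − low = 1/1 − 0/1 = 1/1
Scaled code = (code − low) / width = (5/6 − 0/1) / 1/1 = 5/6
  d: [0/1, 1/6) 
  a: [1/6, 1/2) 
  b: [1/2, 2/3) 
  f: [2/3, 1/1) ← scaled code falls here ✓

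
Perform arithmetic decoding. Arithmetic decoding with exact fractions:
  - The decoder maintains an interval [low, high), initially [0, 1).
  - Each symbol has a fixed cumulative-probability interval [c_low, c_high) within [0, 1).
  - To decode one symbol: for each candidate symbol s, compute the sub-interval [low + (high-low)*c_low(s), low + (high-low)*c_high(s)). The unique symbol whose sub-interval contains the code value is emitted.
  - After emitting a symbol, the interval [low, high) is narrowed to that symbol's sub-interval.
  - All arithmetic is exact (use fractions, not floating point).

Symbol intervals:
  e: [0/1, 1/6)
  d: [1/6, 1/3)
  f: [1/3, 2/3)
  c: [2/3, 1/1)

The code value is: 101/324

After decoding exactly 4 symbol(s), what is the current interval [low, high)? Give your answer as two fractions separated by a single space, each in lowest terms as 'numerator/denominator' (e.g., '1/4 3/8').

Step 1: interval [0/1, 1/1), width = 1/1 - 0/1 = 1/1
  'e': [0/1 + 1/1*0/1, 0/1 + 1/1*1/6) = [0/1, 1/6)
  'd': [0/1 + 1/1*1/6, 0/1 + 1/1*1/3) = [1/6, 1/3) <- contains code 101/324
  'f': [0/1 + 1/1*1/3, 0/1 + 1/1*2/3) = [1/3, 2/3)
  'c': [0/1 + 1/1*2/3, 0/1 + 1/1*1/1) = [2/3, 1/1)
  emit 'd', narrow to [1/6, 1/3)
Step 2: interval [1/6, 1/3), width = 1/3 - 1/6 = 1/6
  'e': [1/6 + 1/6*0/1, 1/6 + 1/6*1/6) = [1/6, 7/36)
  'd': [1/6 + 1/6*1/6, 1/6 + 1/6*1/3) = [7/36, 2/9)
  'f': [1/6 + 1/6*1/3, 1/6 + 1/6*2/3) = [2/9, 5/18)
  'c': [1/6 + 1/6*2/3, 1/6 + 1/6*1/1) = [5/18, 1/3) <- contains code 101/324
  emit 'c', narrow to [5/18, 1/3)
Step 3: interval [5/18, 1/3), width = 1/3 - 5/18 = 1/18
  'e': [5/18 + 1/18*0/1, 5/18 + 1/18*1/6) = [5/18, 31/108)
  'd': [5/18 + 1/18*1/6, 5/18 + 1/18*1/3) = [31/108, 8/27)
  'f': [5/18 + 1/18*1/3, 5/18 + 1/18*2/3) = [8/27, 17/54) <- contains code 101/324
  'c': [5/18 + 1/18*2/3, 5/18 + 1/18*1/1) = [17/54, 1/3)
  emit 'f', narrow to [8/27, 17/54)
Step 4: interval [8/27, 17/54), width = 17/54 - 8/27 = 1/54
  'e': [8/27 + 1/54*0/1, 8/27 + 1/54*1/6) = [8/27, 97/324)
  'd': [8/27 + 1/54*1/6, 8/27 + 1/54*1/3) = [97/324, 49/162)
  'f': [8/27 + 1/54*1/3, 8/27 + 1/54*2/3) = [49/162, 25/81)
  'c': [8/27 + 1/54*2/3, 8/27 + 1/54*1/1) = [25/81, 17/54) <- contains code 101/324
  emit 'c', narrow to [25/81, 17/54)

Answer: 25/81 17/54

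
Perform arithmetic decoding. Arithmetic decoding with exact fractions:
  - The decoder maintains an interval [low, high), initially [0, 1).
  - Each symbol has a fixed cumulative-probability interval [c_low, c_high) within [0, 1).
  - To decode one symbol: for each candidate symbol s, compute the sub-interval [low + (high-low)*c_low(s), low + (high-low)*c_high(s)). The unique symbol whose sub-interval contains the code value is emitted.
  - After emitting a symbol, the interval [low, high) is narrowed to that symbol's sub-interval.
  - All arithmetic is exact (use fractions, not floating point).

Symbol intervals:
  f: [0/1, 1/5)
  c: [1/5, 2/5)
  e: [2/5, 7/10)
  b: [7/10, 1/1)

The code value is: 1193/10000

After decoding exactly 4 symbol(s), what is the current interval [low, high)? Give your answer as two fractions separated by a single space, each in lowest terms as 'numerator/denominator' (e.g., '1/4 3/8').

Step 1: interval [0/1, 1/1), width = 1/1 - 0/1 = 1/1
  'f': [0/1 + 1/1*0/1, 0/1 + 1/1*1/5) = [0/1, 1/5) <- contains code 1193/10000
  'c': [0/1 + 1/1*1/5, 0/1 + 1/1*2/5) = [1/5, 2/5)
  'e': [0/1 + 1/1*2/5, 0/1 + 1/1*7/10) = [2/5, 7/10)
  'b': [0/1 + 1/1*7/10, 0/1 + 1/1*1/1) = [7/10, 1/1)
  emit 'f', narrow to [0/1, 1/5)
Step 2: interval [0/1, 1/5), width = 1/5 - 0/1 = 1/5
  'f': [0/1 + 1/5*0/1, 0/1 + 1/5*1/5) = [0/1, 1/25)
  'c': [0/1 + 1/5*1/5, 0/1 + 1/5*2/5) = [1/25, 2/25)
  'e': [0/1 + 1/5*2/5, 0/1 + 1/5*7/10) = [2/25, 7/50) <- contains code 1193/10000
  'b': [0/1 + 1/5*7/10, 0/1 + 1/5*1/1) = [7/50, 1/5)
  emit 'e', narrow to [2/25, 7/50)
Step 3: interval [2/25, 7/50), width = 7/50 - 2/25 = 3/50
  'f': [2/25 + 3/50*0/1, 2/25 + 3/50*1/5) = [2/25, 23/250)
  'c': [2/25 + 3/50*1/5, 2/25 + 3/50*2/5) = [23/250, 13/125)
  'e': [2/25 + 3/50*2/5, 2/25 + 3/50*7/10) = [13/125, 61/500) <- contains code 1193/10000
  'b': [2/25 + 3/50*7/10, 2/25 + 3/50*1/1) = [61/500, 7/50)
  emit 'e', narrow to [13/125, 61/500)
Step 4: interval [13/125, 61/500), width = 61/500 - 13/125 = 9/500
  'f': [13/125 + 9/500*0/1, 13/125 + 9/500*1/5) = [13/125, 269/2500)
  'c': [13/125 + 9/500*1/5, 13/125 + 9/500*2/5) = [269/2500, 139/1250)
  'e': [13/125 + 9/500*2/5, 13/125 + 9/500*7/10) = [139/1250, 583/5000)
  'b': [13/125 + 9/500*7/10, 13/125 + 9/500*1/1) = [583/5000, 61/500) <- contains code 1193/10000
  emit 'b', narrow to [583/5000, 61/500)

Answer: 583/5000 61/500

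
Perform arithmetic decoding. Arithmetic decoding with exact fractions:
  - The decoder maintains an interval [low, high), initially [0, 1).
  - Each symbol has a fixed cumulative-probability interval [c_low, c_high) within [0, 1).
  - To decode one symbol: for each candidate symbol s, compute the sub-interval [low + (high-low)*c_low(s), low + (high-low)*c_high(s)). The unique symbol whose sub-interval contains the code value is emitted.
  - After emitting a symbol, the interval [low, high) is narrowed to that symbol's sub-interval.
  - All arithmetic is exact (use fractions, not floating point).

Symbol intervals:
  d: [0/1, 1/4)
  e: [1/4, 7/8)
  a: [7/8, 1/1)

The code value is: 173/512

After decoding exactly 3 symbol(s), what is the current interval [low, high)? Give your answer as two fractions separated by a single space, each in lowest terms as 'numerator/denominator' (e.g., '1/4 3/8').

Answer: 37/128 99/256

Derivation:
Step 1: interval [0/1, 1/1), width = 1/1 - 0/1 = 1/1
  'd': [0/1 + 1/1*0/1, 0/1 + 1/1*1/4) = [0/1, 1/4)
  'e': [0/1 + 1/1*1/4, 0/1 + 1/1*7/8) = [1/4, 7/8) <- contains code 173/512
  'a': [0/1 + 1/1*7/8, 0/1 + 1/1*1/1) = [7/8, 1/1)
  emit 'e', narrow to [1/4, 7/8)
Step 2: interval [1/4, 7/8), width = 7/8 - 1/4 = 5/8
  'd': [1/4 + 5/8*0/1, 1/4 + 5/8*1/4) = [1/4, 13/32) <- contains code 173/512
  'e': [1/4 + 5/8*1/4, 1/4 + 5/8*7/8) = [13/32, 51/64)
  'a': [1/4 + 5/8*7/8, 1/4 + 5/8*1/1) = [51/64, 7/8)
  emit 'd', narrow to [1/4, 13/32)
Step 3: interval [1/4, 13/32), width = 13/32 - 1/4 = 5/32
  'd': [1/4 + 5/32*0/1, 1/4 + 5/32*1/4) = [1/4, 37/128)
  'e': [1/4 + 5/32*1/4, 1/4 + 5/32*7/8) = [37/128, 99/256) <- contains code 173/512
  'a': [1/4 + 5/32*7/8, 1/4 + 5/32*1/1) = [99/256, 13/32)
  emit 'e', narrow to [37/128, 99/256)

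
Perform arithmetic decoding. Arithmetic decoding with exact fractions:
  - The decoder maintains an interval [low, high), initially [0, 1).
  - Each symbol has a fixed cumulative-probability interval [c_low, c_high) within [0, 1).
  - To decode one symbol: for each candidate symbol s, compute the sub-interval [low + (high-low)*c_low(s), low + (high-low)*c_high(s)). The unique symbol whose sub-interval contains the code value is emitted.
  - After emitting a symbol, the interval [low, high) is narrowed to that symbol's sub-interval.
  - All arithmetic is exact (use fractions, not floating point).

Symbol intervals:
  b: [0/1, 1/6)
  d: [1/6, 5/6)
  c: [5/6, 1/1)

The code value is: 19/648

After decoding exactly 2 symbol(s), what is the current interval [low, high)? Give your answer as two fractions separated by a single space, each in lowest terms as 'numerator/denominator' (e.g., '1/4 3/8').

Answer: 1/36 5/36

Derivation:
Step 1: interval [0/1, 1/1), width = 1/1 - 0/1 = 1/1
  'b': [0/1 + 1/1*0/1, 0/1 + 1/1*1/6) = [0/1, 1/6) <- contains code 19/648
  'd': [0/1 + 1/1*1/6, 0/1 + 1/1*5/6) = [1/6, 5/6)
  'c': [0/1 + 1/1*5/6, 0/1 + 1/1*1/1) = [5/6, 1/1)
  emit 'b', narrow to [0/1, 1/6)
Step 2: interval [0/1, 1/6), width = 1/6 - 0/1 = 1/6
  'b': [0/1 + 1/6*0/1, 0/1 + 1/6*1/6) = [0/1, 1/36)
  'd': [0/1 + 1/6*1/6, 0/1 + 1/6*5/6) = [1/36, 5/36) <- contains code 19/648
  'c': [0/1 + 1/6*5/6, 0/1 + 1/6*1/1) = [5/36, 1/6)
  emit 'd', narrow to [1/36, 5/36)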